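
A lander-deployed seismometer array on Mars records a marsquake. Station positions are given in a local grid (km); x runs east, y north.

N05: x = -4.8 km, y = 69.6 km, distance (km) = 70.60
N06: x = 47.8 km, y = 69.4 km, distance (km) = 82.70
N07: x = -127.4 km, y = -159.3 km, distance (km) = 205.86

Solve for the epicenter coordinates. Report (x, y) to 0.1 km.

Circle about each station: (x + 4.8)² + (y − 69.6)² = 70.60²; (x − 47.8)² + (y − 69.4)² = 82.70²; (x + 127.4)² + (y + 159.3)² = 205.86².
Subtracting the N05 equation from the N06 and N07 equations removes the quadratic terms:
105.2 x − 0.4 y = 379.07
-245.2 x − 457.8 y = -653.93
Solving the 2×2 system: x ≈ 3.6, y ≈ -0.5 km.

(3.6, -0.5)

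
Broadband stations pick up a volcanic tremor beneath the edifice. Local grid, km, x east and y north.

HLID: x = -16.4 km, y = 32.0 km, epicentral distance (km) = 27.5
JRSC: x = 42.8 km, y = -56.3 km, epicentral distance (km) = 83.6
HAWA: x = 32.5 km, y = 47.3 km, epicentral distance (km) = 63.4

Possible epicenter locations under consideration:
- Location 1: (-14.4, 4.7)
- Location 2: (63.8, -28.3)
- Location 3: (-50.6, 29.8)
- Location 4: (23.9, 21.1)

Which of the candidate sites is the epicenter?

Location 1

For each candidate, compare |candidate − station| to the reported distance:
Location 1: residuals HLID 0.1, JRSC 0.0, HAWA 0.0 → max 0.1 km
Location 2: residuals HLID 72.8, JRSC 48.6, HAWA 18.4 → max 72.8 km
Location 3: residuals HLID 6.8, JRSC 43.4, HAWA 21.5 → max 43.4 km
Location 4: residuals HLID 14.2, JRSC 3.9, HAWA 35.8 → max 35.8 km
Only Location 1 has all residuals ≈ 0.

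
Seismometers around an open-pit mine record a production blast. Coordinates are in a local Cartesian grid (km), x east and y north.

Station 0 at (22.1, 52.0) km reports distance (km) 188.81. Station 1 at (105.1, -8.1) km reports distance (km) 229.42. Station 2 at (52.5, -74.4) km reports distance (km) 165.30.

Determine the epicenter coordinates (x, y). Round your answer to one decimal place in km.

-112.7 km east, -80.2 km north

Circle about each station: (x − 22.1)² + (y − 52.0)² = 188.81²; (x − 105.1)² + (y + 8.1)² = 229.42²; (x − 52.5)² + (y + 74.4)² = 165.30².
Subtracting pairs of circle equations eliminates x²+y² and gives linear equations (the radical axes):
166.0 x − 120.2 y = -9065.11
60.8 x − 252.8 y = 13424.33
Solving the 2×2 system: x ≈ -112.7, y ≈ -80.2 km.
Check against Station 0 (with the unrounded x, y): √((x − 22.1)²+(y − 52.0)²) = 188.80 ≈ 188.81 km. ✓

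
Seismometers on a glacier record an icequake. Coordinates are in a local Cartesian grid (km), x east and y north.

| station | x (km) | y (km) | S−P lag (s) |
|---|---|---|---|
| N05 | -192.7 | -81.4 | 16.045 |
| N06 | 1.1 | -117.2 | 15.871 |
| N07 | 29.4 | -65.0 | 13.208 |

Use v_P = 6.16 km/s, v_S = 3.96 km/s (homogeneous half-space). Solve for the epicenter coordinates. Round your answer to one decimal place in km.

(-67.4, 44.9)

Distance from S−P lag: d = Δt · v_P v_S / (v_P − v_S) = Δt · (6.16·3.96)/(6.16−3.96) ≈ 11.0880·Δt.
So d_N05 = 177.91, d_N06 = 175.98, d_N07 = 146.45 km.
Circle about each station: (x + 192.7)² + (y + 81.4)² = 177.91²; (x − 1.1)² + (y + 117.2)² = 175.98²; (x − 29.4)² + (y + 65.0)² = 146.45².
Subtracting the N05 equation from the N06 and N07 equations removes the quadratic terms:
387.6 x − 71.6 y = -29339.19
444.2 x + 32.8 y = -28465.52
Solving the 2×2 system: x ≈ -67.4, y ≈ 44.9 km.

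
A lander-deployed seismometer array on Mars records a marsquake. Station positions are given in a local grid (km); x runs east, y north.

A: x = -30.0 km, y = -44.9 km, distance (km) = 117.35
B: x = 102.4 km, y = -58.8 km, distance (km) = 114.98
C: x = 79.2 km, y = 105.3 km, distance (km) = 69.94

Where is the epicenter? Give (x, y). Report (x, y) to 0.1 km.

(48.2, 42.6)

Circle about each station: (x + 30.0)² + (y + 44.9)² = 117.35²; (x − 102.4)² + (y + 58.8)² = 114.98²; (x − 79.2)² + (y − 105.3)² = 69.94².
Subtracting pairs of circle equations eliminates x²+y² and gives linear equations (the radical axes):
264.8 x − 27.8 y = 11577.81
218.4 x + 300.4 y = 23324.14
Solving the 2×2 system: x ≈ 48.2, y ≈ 42.6 km.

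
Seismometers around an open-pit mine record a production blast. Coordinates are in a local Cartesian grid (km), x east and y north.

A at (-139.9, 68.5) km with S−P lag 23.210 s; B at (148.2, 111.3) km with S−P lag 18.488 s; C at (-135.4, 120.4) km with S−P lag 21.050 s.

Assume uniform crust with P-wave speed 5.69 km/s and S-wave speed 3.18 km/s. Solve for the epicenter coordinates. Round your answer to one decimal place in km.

Distance from S−P lag: d = Δt · v_P v_S / (v_P − v_S) = Δt · (5.69·3.18)/(5.69−3.18) ≈ 7.2088·Δt.
So d_A = 167.32, d_B = 133.28, d_C = 151.75 km.
Circle about each station: (x + 139.9)² + (y − 68.5)² = 167.32²; (x − 148.2)² + (y − 111.3)² = 133.28²; (x + 135.4)² + (y − 120.4)² = 151.75².
Subtracting pairs of circle equations eliminates x²+y² and gives linear equations (the radical axes):
576.2 x + 85.6 y = 20319.09
9.0 x + 103.8 y = 13532.98
Solving the 2×2 system: x ≈ 16.1, y ≈ 129.0 km.

(16.1, 129.0)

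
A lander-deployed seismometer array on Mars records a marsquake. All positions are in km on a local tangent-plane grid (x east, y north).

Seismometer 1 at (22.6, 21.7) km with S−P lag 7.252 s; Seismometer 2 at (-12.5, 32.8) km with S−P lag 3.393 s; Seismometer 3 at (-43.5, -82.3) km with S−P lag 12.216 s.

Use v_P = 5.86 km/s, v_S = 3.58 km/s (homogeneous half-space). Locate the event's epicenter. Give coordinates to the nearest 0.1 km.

Distance from S−P lag: d = Δt · v_P v_S / (v_P − v_S) = Δt · (5.86·3.58)/(5.86−3.58) ≈ 9.2012·Δt.
So d_Seismometer 1 = 66.73, d_Seismometer 2 = 31.22, d_Seismometer 3 = 112.40 km.
Circle about each station: (x − 22.6)² + (y − 21.7)² = 66.73²; (x + 12.5)² + (y − 32.8)² = 31.22²; (x + 43.5)² + (y + 82.3)² = 112.40².
Subtracting the Seismometer 1 equation from the Seismometer 2 and Seismometer 3 equations removes the quadratic terms:
-70.2 x + 22.2 y = 3728.64
-132.2 x − 208.0 y = -496.98
Solving the 2×2 system: x ≈ -43.6, y ≈ 30.1 km.

x ≈ -43.6 km, y ≈ 30.1 km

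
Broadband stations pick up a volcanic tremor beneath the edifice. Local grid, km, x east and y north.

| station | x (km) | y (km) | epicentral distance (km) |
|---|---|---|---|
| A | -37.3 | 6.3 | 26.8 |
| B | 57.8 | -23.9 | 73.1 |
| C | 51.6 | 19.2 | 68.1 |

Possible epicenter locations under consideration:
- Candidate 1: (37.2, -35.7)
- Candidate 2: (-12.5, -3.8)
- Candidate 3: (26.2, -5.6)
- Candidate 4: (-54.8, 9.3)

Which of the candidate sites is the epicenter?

Candidate 2

For each candidate, compare |candidate − station| to the reported distance:
Candidate 1: residuals A 58.7, B 49.4, C 11.3 → max 58.7 km
Candidate 2: residuals A 0.0, B 0.0, C 0.0 → max 0.0 km
Candidate 3: residuals A 37.8, B 36.6, C 32.6 → max 37.8 km
Candidate 4: residuals A 9.0, B 44.3, C 38.8 → max 44.3 km
Only Candidate 2 has all residuals ≈ 0.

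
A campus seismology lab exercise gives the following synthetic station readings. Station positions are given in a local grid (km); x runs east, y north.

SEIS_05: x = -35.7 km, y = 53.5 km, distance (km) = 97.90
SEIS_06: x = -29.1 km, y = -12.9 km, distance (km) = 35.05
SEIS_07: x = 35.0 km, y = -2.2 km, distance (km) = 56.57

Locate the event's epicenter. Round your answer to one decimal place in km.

-7.0 km east, -40.1 km north

Circle about each station: (x + 35.7)² + (y − 53.5)² = 97.90²; (x + 29.1)² + (y + 12.9)² = 35.05²; (x − 35.0)² + (y + 2.2)² = 56.57².
Subtracting the SEIS_05 equation from the SEIS_06 and SEIS_07 equations removes the quadratic terms:
13.2 x − 132.8 y = 5232.39
141.4 x − 111.4 y = 3477.35
Solving the 2×2 system: x ≈ -7.0, y ≈ -40.1 km.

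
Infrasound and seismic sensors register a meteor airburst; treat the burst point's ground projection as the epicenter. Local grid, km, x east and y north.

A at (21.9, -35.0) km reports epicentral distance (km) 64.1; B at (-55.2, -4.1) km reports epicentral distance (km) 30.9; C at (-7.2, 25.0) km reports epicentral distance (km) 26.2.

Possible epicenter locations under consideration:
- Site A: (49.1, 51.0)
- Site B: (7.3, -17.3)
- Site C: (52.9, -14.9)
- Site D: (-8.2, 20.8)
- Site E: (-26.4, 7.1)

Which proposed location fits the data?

For each candidate, compare |candidate − station| to the reported distance:
Site A: residuals A 26.1, B 87.1, C 35.8 → max 87.1 km
Site B: residuals A 41.2, B 33.0, C 18.5 → max 41.2 km
Site C: residuals A 27.2, B 77.7, C 45.9 → max 77.7 km
Site D: residuals A 0.7, B 22.3, C 21.9 → max 22.3 km
Site E: residuals A 0.0, B 0.0, C 0.0 → max 0.0 km
Only Site E has all residuals ≈ 0.

Site E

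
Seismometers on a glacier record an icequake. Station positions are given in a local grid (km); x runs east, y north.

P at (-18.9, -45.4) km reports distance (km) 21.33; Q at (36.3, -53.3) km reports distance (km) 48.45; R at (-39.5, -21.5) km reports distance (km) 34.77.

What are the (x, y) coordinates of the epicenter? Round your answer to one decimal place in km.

Circle about each station: (x + 18.9)² + (y + 45.4)² = 21.33²; (x − 36.3)² + (y + 53.3)² = 48.45²; (x + 39.5)² + (y + 21.5)² = 34.77².
Subtracting the P equation from the Q and R equations removes the quadratic terms:
110.4 x − 15.8 y = -152.22
-41.2 x + 47.8 y = -1149.85
Solving the 2×2 system: x ≈ -5.5, y ≈ -28.8 km.

(-5.5, -28.8)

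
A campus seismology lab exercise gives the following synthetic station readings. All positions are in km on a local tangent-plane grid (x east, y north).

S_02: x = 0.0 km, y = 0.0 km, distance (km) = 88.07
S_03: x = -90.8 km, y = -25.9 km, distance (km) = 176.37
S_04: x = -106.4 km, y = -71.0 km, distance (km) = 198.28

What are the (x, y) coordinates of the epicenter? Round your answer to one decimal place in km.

x ≈ 85.5 km, y ≈ -21.1 km

Circle about each station: x² + y² = 88.07²; (x + 90.8)² + (y + 25.9)² = 176.37²; (x + 106.4)² + (y + 71.0)² = 198.28².
Subtracting the S_02 equation from the S_03 and S_04 equations removes the quadratic terms:
-181.6 x − 51.8 y = -14434.60
-212.8 x − 142.0 y = -15196.67
Solving the 2×2 system: x ≈ 85.5, y ≈ -21.1 km.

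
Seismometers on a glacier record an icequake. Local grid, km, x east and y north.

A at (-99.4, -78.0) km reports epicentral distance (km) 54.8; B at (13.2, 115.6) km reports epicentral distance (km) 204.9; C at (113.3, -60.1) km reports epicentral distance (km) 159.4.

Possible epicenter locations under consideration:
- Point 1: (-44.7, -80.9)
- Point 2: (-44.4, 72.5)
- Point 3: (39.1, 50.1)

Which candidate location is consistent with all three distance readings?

Point 1

For each candidate, compare |candidate − station| to the reported distance:
Point 1: residuals A 0.0, B 0.0, C 0.0 → max 0.0 km
Point 2: residuals A 105.4, B 133.0, C 46.6 → max 133.0 km
Point 3: residuals A 133.9, B 134.5, C 26.5 → max 134.5 km
Only Point 1 has all residuals ≈ 0.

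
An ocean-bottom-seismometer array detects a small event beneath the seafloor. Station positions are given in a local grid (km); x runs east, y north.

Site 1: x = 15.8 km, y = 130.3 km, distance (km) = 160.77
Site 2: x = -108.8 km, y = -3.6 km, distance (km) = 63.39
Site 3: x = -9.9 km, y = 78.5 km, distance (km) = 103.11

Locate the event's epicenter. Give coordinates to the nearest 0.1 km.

(-47.0, -17.7)

Circle about each station: (x − 15.8)² + (y − 130.3)² = 160.77²; (x + 108.8)² + (y + 3.6)² = 63.39²; (x + 9.9)² + (y − 78.5)² = 103.11².
Subtracting the Site 1 equation from the Site 2 and Site 3 equations removes the quadratic terms:
-249.2 x − 267.8 y = 16451.37
-51.4 x − 103.6 y = 4247.85
Solving the 2×2 system: x ≈ -47.0, y ≈ -17.7 km.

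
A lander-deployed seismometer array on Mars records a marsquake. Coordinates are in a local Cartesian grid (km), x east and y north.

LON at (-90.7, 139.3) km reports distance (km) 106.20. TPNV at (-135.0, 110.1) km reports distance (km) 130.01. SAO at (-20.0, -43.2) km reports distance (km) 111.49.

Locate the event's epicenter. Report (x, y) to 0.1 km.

Circle about each station: (x + 90.7)² + (y − 139.3)² = 106.20²; (x + 135.0)² + (y − 110.1)² = 130.01²; (x + 20.0)² + (y + 43.2)² = 111.49².
Subtracting pairs of circle equations eliminates x²+y² and gives linear equations (the radical axes):
-88.6 x − 58.4 y = -2908.13
141.4 x − 365.0 y = -26516.32
Solving the 2×2 system: x ≈ -12.0, y ≈ 68.0 km.
Check against LON (with the unrounded x, y): √((x + 90.7)²+(y − 139.3)²) = 106.20 ≈ 106.20 km. ✓

-12.0 km east, 68.0 km north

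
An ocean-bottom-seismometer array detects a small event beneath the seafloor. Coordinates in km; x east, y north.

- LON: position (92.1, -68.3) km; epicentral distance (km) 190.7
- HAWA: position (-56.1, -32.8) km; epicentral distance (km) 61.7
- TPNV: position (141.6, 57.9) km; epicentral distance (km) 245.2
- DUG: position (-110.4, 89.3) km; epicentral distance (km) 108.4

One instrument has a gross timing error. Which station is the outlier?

HAWA

Solve using three stations at a time. Using LON, TPNV, DUG (subtract circle equations pairwise → linear system) gives (x, y) ≈ (-91.7, -17.5).
Distances from that point to each station vs reported:
  LON: calculated 190.7 vs reported 190.7 → residual 0.0 km
  HAWA: calculated 38.8 vs reported 61.7 → residual 22.9 km
  TPNV: calculated 245.2 vs reported 245.2 → residual 0.0 km
  DUG: calculated 108.4 vs reported 108.4 → residual 0.0 km
LON, TPNV, DUG are mutually consistent (residuals ≈ 0); HAWA is off by 22.9 km.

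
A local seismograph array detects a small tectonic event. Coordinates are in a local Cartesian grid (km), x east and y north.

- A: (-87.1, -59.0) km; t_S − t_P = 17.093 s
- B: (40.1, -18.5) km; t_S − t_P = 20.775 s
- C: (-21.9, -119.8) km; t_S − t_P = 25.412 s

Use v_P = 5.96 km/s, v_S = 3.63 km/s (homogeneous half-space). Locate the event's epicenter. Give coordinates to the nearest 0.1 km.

x ≈ -114.1 km, y ≈ 97.4 km

Distance from S−P lag: d = Δt · v_P v_S / (v_P − v_S) = Δt · (5.96·3.63)/(5.96−3.63) ≈ 9.2853·Δt.
So d_A = 158.71, d_B = 192.90, d_C = 235.96 km.
Circle about each station: (x + 87.1)² + (y + 59.0)² = 158.71²; (x − 40.1)² + (y + 18.5)² = 192.90²; (x + 21.9)² + (y + 119.8)² = 235.96².
Subtracting the A equation from the B and C equations removes the quadratic terms:
254.4 x + 81.0 y = -21138.70
130.4 x − 121.6 y = -26724.02
Solving the 2×2 system: x ≈ -114.1, y ≈ 97.4 km.
Check against A (with the unrounded x, y): √((x + 87.1)²+(y + 59.0)²) = 158.72 ≈ 158.71 km. ✓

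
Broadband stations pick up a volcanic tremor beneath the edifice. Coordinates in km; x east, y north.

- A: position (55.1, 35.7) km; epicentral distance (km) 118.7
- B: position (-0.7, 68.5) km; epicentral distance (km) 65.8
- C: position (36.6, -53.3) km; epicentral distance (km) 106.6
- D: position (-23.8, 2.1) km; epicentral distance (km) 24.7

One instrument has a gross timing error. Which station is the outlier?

Solve using three stations at a time. Using B, C, D (subtract circle equations pairwise → linear system) gives (x, y) ≈ (-42.7, 17.9).
Distances from that point to each station vs reported:
  A: calculated 99.4 vs reported 118.7 → residual 19.3 km
  B: calculated 65.8 vs reported 65.8 → residual 0.0 km
  C: calculated 106.6 vs reported 106.6 → residual 0.0 km
  D: calculated 24.6 vs reported 24.7 → residual 0.1 km
B, C, D are mutually consistent (residuals ≈ 0); A is off by 19.3 km.

A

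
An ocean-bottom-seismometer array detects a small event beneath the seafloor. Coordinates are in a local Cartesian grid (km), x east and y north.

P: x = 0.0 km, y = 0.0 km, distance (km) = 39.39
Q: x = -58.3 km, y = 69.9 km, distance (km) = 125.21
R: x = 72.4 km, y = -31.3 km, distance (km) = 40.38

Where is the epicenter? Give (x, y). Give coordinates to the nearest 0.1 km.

Circle about each station: x² + y² = 39.39²; (x + 58.3)² + (y − 69.9)² = 125.21²; (x − 72.4)² + (y + 31.3)² = 40.38².
Subtracting the P equation from the Q and R equations removes the quadratic terms:
-116.6 x + 139.8 y = -5841.07
144.8 x − 62.6 y = 6142.48
Solving the 2×2 system: x ≈ 38.1, y ≈ -10.0 km.
Check against P (with the unrounded x, y): √(x²+y²) = 39.39 ≈ 39.39 km. ✓

x ≈ 38.1 km, y ≈ -10.0 km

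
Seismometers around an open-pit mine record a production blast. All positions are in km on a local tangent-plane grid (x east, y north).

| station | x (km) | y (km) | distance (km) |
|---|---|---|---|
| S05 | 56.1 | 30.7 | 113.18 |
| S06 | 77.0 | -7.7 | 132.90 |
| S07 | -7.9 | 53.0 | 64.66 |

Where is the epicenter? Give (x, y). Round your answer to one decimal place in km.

x ≈ -54.9 km, y ≈ 8.6 km

Circle about each station: (x − 56.1)² + (y − 30.7)² = 113.18²; (x − 77.0)² + (y + 7.7)² = 132.90²; (x + 7.9)² + (y − 53.0)² = 64.66².
Subtracting pairs of circle equations eliminates x²+y² and gives linear equations (the radical axes):
41.8 x − 76.8 y = -2954.11
-128.0 x + 44.6 y = 7410.51
Solving the 2×2 system: x ≈ -54.9, y ≈ 8.6 km.
Check against S05 (with the unrounded x, y): √((x − 56.1)²+(y − 30.7)²) = 113.19 ≈ 113.18 km. ✓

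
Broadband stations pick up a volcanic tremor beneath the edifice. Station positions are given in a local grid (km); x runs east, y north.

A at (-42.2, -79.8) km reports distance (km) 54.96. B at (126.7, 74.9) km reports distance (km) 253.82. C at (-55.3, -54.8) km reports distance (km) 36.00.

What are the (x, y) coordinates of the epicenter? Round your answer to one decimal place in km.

(-91.3, -55.1)

Circle about each station: (x + 42.2)² + (y + 79.8)² = 54.96²; (x − 126.7)² + (y − 74.9)² = 253.82²; (x + 55.3)² + (y + 54.8)² = 36.00².
Subtracting the A equation from the B and C equations removes the quadratic terms:
337.8 x + 309.4 y = -47889.97
-26.2 x + 50.0 y = -363.15
Solving the 2×2 system: x ≈ -91.3, y ≈ -55.1 km.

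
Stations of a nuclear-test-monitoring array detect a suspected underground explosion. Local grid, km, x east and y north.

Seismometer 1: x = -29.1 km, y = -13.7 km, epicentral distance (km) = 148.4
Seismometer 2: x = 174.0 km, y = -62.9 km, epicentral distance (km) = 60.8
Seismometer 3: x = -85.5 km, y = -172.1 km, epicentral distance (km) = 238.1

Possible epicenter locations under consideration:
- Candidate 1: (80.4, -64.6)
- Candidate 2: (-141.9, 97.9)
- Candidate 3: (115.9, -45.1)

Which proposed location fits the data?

For each candidate, compare |candidate − station| to the reported distance:
Candidate 1: residuals Seismometer 1 27.6, Seismometer 2 32.8, Seismometer 3 40.4 → max 40.4 km
Candidate 2: residuals Seismometer 1 10.3, Seismometer 2 293.7, Seismometer 3 37.7 → max 293.7 km
Candidate 3: residuals Seismometer 1 0.0, Seismometer 2 0.0, Seismometer 3 0.0 → max 0.0 km
Only Candidate 3 has all residuals ≈ 0.

Candidate 3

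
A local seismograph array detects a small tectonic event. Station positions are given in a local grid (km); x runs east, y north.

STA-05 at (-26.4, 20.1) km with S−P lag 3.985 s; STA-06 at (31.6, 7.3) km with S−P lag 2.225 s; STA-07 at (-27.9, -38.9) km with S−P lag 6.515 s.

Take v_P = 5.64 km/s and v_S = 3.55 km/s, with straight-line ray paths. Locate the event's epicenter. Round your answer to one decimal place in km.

x ≈ 10.5 km, y ≈ 10.3 km

Distance from S−P lag: d = Δt · v_P v_S / (v_P − v_S) = Δt · (5.64·3.55)/(5.64−3.55) ≈ 9.5799·Δt.
So d_STA-05 = 38.18, d_STA-06 = 21.32, d_STA-07 = 62.41 km.
Circle about each station: (x + 26.4)² + (y − 20.1)² = 38.18²; (x − 31.6)² + (y − 7.3)² = 21.32²; (x + 27.9)² + (y + 38.9)² = 62.41².
Subtracting the STA-05 equation from the STA-06 and STA-07 equations removes the quadratic terms:
116.0 x − 25.6 y = 954.05
-3.0 x − 118.0 y = -1246.65
Solving the 2×2 system: x ≈ 10.5, y ≈ 10.3 km.
Check against STA-05 (with the unrounded x, y): √((x + 26.4)²+(y − 20.1)²) = 38.18 ≈ 38.18 km. ✓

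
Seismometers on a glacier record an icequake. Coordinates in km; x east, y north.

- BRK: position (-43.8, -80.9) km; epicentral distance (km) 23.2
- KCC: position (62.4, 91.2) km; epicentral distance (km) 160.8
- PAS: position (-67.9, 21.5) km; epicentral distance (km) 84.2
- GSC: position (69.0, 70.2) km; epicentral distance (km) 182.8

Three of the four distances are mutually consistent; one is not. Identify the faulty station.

Solve using three stations at a time. Using BRK, PAS, GSC (subtract circle equations pairwise → linear system) gives (x, y) ≈ (-57.2, -62.0).
Distances from that point to each station vs reported:
  BRK: calculated 23.2 vs reported 23.2 → residual 0.0 km
  KCC: calculated 194.4 vs reported 160.8 → residual 33.6 km
  PAS: calculated 84.2 vs reported 84.2 → residual 0.0 km
  GSC: calculated 182.8 vs reported 182.8 → residual 0.0 km
BRK, PAS, GSC are mutually consistent (residuals ≈ 0); KCC is off by 33.6 km.

KCC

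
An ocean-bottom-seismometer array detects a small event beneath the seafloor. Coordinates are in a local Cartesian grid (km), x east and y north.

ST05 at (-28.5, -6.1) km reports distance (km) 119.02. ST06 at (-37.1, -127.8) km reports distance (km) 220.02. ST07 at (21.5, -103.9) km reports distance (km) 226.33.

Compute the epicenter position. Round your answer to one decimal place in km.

Circle about each station: (x + 28.5)² + (y + 6.1)² = 119.02²; (x + 37.1)² + (y + 127.8)² = 220.02²; (x − 21.5)² + (y + 103.9)² = 226.33².
Subtracting pairs of circle equations eliminates x²+y² and gives linear equations (the radical axes):
-17.2 x − 243.4 y = -17383.25
100.0 x − 195.6 y = -26651.51
Solving the 2×2 system: x ≈ -111.4, y ≈ 79.3 km.

(-111.4, 79.3)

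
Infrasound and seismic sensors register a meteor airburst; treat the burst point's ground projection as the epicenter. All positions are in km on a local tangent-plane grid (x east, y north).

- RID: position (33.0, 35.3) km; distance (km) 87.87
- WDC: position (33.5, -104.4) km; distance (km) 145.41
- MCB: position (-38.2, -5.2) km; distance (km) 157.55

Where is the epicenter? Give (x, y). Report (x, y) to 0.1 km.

Circle about each station: (x − 33.0)² + (y − 35.3)² = 87.87²; (x − 33.5)² + (y + 104.4)² = 145.41²; (x + 38.2)² + (y + 5.2)² = 157.55².
Subtracting pairs of circle equations eliminates x²+y² and gives linear equations (the radical axes):
1.0 x − 279.4 y = -3736.41
-142.4 x − 81.0 y = -17949.68
Solving the 2×2 system: x ≈ 118.2, y ≈ 13.8 km.

118.2 km east, 13.8 km north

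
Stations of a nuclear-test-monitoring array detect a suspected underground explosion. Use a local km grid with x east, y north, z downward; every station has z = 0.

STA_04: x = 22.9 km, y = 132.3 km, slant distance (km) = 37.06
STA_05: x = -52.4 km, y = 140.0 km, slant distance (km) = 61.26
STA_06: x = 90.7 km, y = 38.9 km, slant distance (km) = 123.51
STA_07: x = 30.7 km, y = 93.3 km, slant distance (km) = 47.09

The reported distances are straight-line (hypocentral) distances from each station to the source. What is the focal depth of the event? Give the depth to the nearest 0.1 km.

z ≈ 24.7 km

Each station gives a sphere (x−x_i)² + (y−y_i)² + z² = d_i² (stations at z=0).
Subtracting the STA_04 sphere from STA_05 and STA_06: z² cancels, leaving linear equations in x and y:
-150.6 x + 15.4 y = 1938.72
135.6 x − 186.8 y = -22169.28
Solving: x ≈ -0.797, y ≈ 118.101 km (keep extra digits for the depth step; rounded: -0.8, 118.1).
Then from the STA_04 sphere: z² = 37.06² − (x − 22.9)² − (y − 132.3)² with x = -0.797, y = 118.101, so z ≈ 24.704 ≈ 24.7 km.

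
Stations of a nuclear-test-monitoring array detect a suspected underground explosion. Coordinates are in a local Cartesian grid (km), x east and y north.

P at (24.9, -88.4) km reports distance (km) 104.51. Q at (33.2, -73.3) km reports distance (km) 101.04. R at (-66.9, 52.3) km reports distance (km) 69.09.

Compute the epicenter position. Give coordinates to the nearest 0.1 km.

Circle about each station: (x − 24.9)² + (y + 88.4)² = 104.51²; (x − 33.2)² + (y + 73.3)² = 101.04²; (x + 66.9)² + (y − 52.3)² = 69.09².
Subtracting pairs of circle equations eliminates x²+y² and gives linear equations (the radical axes):
16.6 x + 30.2 y = -1246.18
-183.6 x + 281.4 y = 4925.24
Solving the 2×2 system: x ≈ -48.9, y ≈ -14.4 km.

-48.9 km east, -14.4 km north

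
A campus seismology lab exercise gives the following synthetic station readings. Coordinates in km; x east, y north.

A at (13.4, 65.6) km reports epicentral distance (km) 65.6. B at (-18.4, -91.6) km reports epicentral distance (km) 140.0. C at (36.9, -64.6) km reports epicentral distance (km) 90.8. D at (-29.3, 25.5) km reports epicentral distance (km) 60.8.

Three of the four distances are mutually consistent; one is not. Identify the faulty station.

D

Solve using three stations at a time. Using A, B, C (subtract circle equations pairwise → linear system) gives (x, y) ≈ (62.8, 22.4).
Distances from that point to each station vs reported:
  A: calculated 65.6 vs reported 65.6 → residual 0.0 km
  B: calculated 140.0 vs reported 140.0 → residual 0.0 km
  C: calculated 90.8 vs reported 90.8 → residual 0.0 km
  D: calculated 92.2 vs reported 60.8 → residual 31.4 km
A, B, C are mutually consistent (residuals ≈ 0); D is off by 31.4 km.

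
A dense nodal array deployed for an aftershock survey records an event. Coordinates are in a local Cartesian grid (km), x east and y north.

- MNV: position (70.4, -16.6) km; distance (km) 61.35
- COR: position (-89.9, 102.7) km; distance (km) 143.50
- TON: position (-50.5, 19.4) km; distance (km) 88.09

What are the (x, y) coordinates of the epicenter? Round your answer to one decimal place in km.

Circle about each station: (x − 70.4)² + (y + 16.6)² = 61.35²; (x + 89.9)² + (y − 102.7)² = 143.50²; (x + 50.5)² + (y − 19.4)² = 88.09².
Subtracting the MNV equation from the COR and TON equations removes the quadratic terms:
-320.6 x + 238.6 y = -3430.85
-241.8 x + 72.0 y = -6301.14
Solving the 2×2 system: x ≈ 36.3, y ≈ 34.4 km.
Check against MNV (with the unrounded x, y): √((x − 70.4)²+(y + 16.6)²) = 61.35 ≈ 61.35 km. ✓

(36.3, 34.4)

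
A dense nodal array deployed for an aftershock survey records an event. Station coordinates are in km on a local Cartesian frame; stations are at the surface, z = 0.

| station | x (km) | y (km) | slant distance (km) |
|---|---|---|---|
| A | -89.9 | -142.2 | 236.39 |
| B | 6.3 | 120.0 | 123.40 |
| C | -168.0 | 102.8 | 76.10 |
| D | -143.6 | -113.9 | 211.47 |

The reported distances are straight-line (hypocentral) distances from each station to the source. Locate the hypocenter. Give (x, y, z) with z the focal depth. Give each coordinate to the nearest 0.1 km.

Each station gives a sphere (x−x_i)² + (y−y_i)² + z² = d_i² (stations at z=0).
Subtracting the A sphere from B and C: z² cancels, leaving linear equations in x and y:
192.4 x + 524.4 y = 26789.51
-156.2 x + 490.0 y = 60578.01
Solving: x ≈ -105.798, y ≈ 89.903 km (keep extra digits for the depth step; rounded: -105.8, 89.9).
Then from the A sphere: z² = 236.39² − (x + 89.9)² − (y + 142.2)² with x = -105.798, y = 89.903, so z ≈ 41.901 ≈ 41.9 km.

(-105.8, 89.9, 41.9)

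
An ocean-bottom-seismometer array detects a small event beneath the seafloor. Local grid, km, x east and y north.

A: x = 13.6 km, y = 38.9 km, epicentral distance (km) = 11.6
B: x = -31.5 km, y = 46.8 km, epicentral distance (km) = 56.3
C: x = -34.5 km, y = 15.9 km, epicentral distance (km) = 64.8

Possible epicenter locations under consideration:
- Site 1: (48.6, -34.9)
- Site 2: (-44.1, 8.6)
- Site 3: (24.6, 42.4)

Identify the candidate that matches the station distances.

Site 3

For each candidate, compare |candidate − station| to the reported distance:
Site 1: residuals A 70.1, B 58.1, C 32.6 → max 70.1 km
Site 2: residuals A 53.6, B 16.1, C 52.7 → max 53.6 km
Site 3: residuals A 0.1, B 0.0, C 0.0 → max 0.1 km
Only Site 3 has all residuals ≈ 0.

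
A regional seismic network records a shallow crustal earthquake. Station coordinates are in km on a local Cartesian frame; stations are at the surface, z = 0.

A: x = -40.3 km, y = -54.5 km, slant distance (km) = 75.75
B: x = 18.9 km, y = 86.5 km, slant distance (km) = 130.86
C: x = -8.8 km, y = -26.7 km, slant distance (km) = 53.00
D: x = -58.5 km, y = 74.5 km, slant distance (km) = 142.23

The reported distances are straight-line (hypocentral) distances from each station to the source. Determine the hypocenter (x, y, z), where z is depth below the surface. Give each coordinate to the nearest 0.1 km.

(18.4, -36.6, 44.4)

Each station gives a sphere (x−x_i)² + (y−y_i)² + z² = d_i² (stations at z=0).
Subtracting the A sphere from B and C: z² cancels, leaving linear equations in x and y:
118.4 x + 282.0 y = -8141.16
63.0 x + 55.6 y = -874.95
Solving: x ≈ 18.413, y ≈ -36.600 km (keep extra digits for the depth step; rounded: 18.4, -36.6).
Then from the A sphere: z² = 75.75² − (x + 40.3)² − (y + 54.5)² with x = 18.413, y = -36.600, so z ≈ 44.390 ≈ 44.4 km.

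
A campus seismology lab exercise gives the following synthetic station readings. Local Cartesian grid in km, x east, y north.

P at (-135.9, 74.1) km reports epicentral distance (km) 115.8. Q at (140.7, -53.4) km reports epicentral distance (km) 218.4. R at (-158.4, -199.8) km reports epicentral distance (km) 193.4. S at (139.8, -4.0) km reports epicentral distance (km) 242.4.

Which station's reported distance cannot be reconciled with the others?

S

Solve using three stations at a time. Using P, Q, R (subtract circle equations pairwise → linear system) gives (x, y) ≈ (-75.8, -24.9).
Distances from that point to each station vs reported:
  P: calculated 115.8 vs reported 115.8 → residual 0.0 km
  Q: calculated 218.4 vs reported 218.4 → residual 0.0 km
  R: calculated 193.4 vs reported 193.4 → residual 0.0 km
  S: calculated 216.6 vs reported 242.4 → residual 25.8 km
P, Q, R are mutually consistent (residuals ≈ 0); S is off by 25.8 km.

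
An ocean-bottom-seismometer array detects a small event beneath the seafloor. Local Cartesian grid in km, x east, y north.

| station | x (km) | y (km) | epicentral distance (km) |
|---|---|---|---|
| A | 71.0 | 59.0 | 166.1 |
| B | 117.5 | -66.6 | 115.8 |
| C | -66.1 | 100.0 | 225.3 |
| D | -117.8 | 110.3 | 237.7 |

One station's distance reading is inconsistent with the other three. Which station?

Solve using three stations at a time. Using A, B, D (subtract circle equations pairwise → linear system) gives (x, y) ≈ (4.8, -93.4).
Distances from that point to each station vs reported:
  A: calculated 166.1 vs reported 166.1 → residual 0.0 km
  B: calculated 115.8 vs reported 115.8 → residual 0.0 km
  C: calculated 206.0 vs reported 225.3 → residual 19.3 km
  D: calculated 237.7 vs reported 237.7 → residual 0.0 km
A, B, D are mutually consistent (residuals ≈ 0); C is off by 19.3 km.

C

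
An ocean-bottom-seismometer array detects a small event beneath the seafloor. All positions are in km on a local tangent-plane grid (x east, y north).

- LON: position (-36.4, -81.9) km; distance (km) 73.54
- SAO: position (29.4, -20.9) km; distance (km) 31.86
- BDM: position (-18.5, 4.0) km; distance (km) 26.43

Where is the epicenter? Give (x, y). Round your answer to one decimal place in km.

Circle about each station: (x + 36.4)² + (y + 81.9)² = 73.54²; (x − 29.4)² + (y + 20.9)² = 31.86²; (x + 18.5)² + (y − 4.0)² = 26.43².
Subtracting the LON equation from the SAO and BDM equations removes the quadratic terms:
131.6 x + 122.0 y = -2338.33
35.8 x + 171.8 y = -2964.73
Solving the 2×2 system: x ≈ -2.2, y ≈ -16.8 km.

(-2.2, -16.8)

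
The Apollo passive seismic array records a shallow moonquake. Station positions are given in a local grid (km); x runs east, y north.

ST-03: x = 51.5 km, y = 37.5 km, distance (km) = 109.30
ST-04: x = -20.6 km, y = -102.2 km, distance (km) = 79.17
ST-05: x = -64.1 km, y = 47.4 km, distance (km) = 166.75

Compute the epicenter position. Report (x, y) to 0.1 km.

Circle about each station: (x − 51.5)² + (y − 37.5)² = 109.30²; (x + 20.6)² + (y + 102.2)² = 79.17²; (x + 64.1)² + (y − 47.4)² = 166.75².
Subtracting the ST-03 equation from the ST-04 and ST-05 equations removes the quadratic terms:
-144.2 x − 279.4 y = 12489.30
-231.2 x + 19.8 y = -13562.00
Solving the 2×2 system: x ≈ 52.5, y ≈ -71.8 km.

(52.5, -71.8)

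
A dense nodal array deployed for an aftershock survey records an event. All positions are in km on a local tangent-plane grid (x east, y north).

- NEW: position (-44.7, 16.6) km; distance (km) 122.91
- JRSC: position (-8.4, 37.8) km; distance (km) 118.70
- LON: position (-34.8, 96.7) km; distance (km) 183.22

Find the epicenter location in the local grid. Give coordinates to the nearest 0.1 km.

(43.6, -68.9)

Circle about each station: (x + 44.7)² + (y − 16.6)² = 122.91²; (x + 8.4)² + (y − 37.8)² = 118.70²; (x + 34.8)² + (y − 96.7)² = 183.22².
Subtracting the NEW equation from the JRSC and LON equations removes the quadratic terms:
72.6 x + 42.4 y = 242.93
19.8 x + 160.2 y = -10174.42
Solving the 2×2 system: x ≈ 43.6, y ≈ -68.9 km.
Check against NEW (with the unrounded x, y): √((x + 44.7)²+(y − 16.6)²) = 122.90 ≈ 122.91 km. ✓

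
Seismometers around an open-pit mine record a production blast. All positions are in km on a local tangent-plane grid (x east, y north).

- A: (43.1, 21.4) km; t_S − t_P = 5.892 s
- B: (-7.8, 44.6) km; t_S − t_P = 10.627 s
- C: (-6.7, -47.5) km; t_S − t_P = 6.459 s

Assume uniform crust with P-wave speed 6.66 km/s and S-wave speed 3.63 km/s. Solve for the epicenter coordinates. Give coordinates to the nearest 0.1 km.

39.9 km east, -25.5 km north

Distance from S−P lag: d = Δt · v_P v_S / (v_P − v_S) = Δt · (6.66·3.63)/(6.66−3.63) ≈ 7.9788·Δt.
So d_A = 47.01, d_B = 84.79, d_C = 51.54 km.
Circle about each station: (x − 43.1)² + (y − 21.4)² = 47.01²; (x + 7.8)² + (y − 44.6)² = 84.79²; (x + 6.7)² + (y + 47.5)² = 51.54².
Subtracting the A equation from the B and C equations removes the quadratic terms:
-101.8 x + 46.4 y = -5244.97
-99.6 x − 137.8 y = -460.86
Solving the 2×2 system: x ≈ 39.9, y ≈ -25.5 km.
Check against A (with the unrounded x, y): √((x − 43.1)²+(y − 21.4)²) = 47.00 ≈ 47.01 km. ✓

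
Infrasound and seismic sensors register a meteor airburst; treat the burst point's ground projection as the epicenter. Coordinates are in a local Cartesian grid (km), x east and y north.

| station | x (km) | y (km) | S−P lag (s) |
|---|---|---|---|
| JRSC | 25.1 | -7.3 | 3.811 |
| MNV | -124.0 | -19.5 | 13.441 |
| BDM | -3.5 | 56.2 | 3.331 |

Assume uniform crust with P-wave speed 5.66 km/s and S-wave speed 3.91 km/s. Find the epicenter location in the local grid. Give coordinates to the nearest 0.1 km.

(35.3, 39.8)

Distance from S−P lag: d = Δt · v_P v_S / (v_P − v_S) = Δt · (5.66·3.91)/(5.66−3.91) ≈ 12.6461·Δt.
So d_JRSC = 48.19, d_MNV = 169.98, d_BDM = 42.12 km.
Circle about each station: (x − 25.1)² + (y + 7.3)² = 48.19²; (x + 124.0)² + (y + 19.5)² = 169.98²; (x + 3.5)² + (y − 56.2)² = 42.12².
Subtracting the JRSC equation from the MNV and BDM equations removes the quadratic terms:
-298.2 x − 24.4 y = -11497.97
-57.2 x + 127.0 y = 3035.57
Solving the 2×2 system: x ≈ 35.3, y ≈ 39.8 km.
Check against JRSC (with the unrounded x, y): √((x − 25.1)²+(y + 7.3)²) = 48.19 ≈ 48.19 km. ✓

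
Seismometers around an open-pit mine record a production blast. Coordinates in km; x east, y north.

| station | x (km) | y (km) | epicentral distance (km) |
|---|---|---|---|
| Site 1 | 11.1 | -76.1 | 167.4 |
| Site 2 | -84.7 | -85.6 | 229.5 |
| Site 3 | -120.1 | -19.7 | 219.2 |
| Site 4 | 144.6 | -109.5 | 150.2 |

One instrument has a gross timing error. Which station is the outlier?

Solve using three stations at a time. Using Site 1, Site 2, Site 3 (subtract circle equations pairwise → linear system) gives (x, y) ≈ (76.1, 78.3).
Distances from that point to each station vs reported:
  Site 1: calculated 167.5 vs reported 167.4 → residual 0.1 km
  Site 2: calculated 229.6 vs reported 229.5 → residual 0.1 km
  Site 3: calculated 219.3 vs reported 219.2 → residual 0.1 km
  Site 4: calculated 199.9 vs reported 150.2 → residual 49.7 km
Site 1, Site 2, Site 3 are mutually consistent (residuals ≈ 0); Site 4 is off by 49.7 km.

Site 4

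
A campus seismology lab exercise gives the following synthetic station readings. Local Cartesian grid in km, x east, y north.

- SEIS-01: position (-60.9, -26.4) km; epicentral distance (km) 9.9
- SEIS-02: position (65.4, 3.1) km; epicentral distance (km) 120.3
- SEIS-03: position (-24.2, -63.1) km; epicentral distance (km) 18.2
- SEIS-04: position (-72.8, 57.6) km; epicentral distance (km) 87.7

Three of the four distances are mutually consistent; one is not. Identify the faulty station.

Solve using three stations at a time. Using SEIS-01, SEIS-02, SEIS-04 (subtract circle equations pairwise → linear system) gives (x, y) ≈ (-51.0, -27.4).
Distances from that point to each station vs reported:
  SEIS-01: calculated 10.0 vs reported 9.9 → residual 0.1 km
  SEIS-02: calculated 120.3 vs reported 120.3 → residual 0.0 km
  SEIS-03: calculated 44.7 vs reported 18.2 → residual 26.5 km
  SEIS-04: calculated 87.7 vs reported 87.7 → residual 0.0 km
SEIS-01, SEIS-02, SEIS-04 are mutually consistent (residuals ≈ 0); SEIS-03 is off by 26.5 km.

SEIS-03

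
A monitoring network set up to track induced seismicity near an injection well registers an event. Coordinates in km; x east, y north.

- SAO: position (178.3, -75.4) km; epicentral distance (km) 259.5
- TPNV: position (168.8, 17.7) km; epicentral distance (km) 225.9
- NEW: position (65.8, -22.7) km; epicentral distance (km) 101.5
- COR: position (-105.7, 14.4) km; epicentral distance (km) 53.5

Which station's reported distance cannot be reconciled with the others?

NEW

Solve using three stations at a time. Using SAO, TPNV, COR (subtract circle equations pairwise → linear system) gives (x, y) ≈ (-56.4, 35.3).
Distances from that point to each station vs reported:
  SAO: calculated 259.5 vs reported 259.5 → residual 0.0 km
  TPNV: calculated 225.9 vs reported 225.9 → residual 0.0 km
  NEW: calculated 135.3 vs reported 101.5 → residual 33.8 km
  COR: calculated 53.5 vs reported 53.5 → residual 0.0 km
SAO, TPNV, COR are mutually consistent (residuals ≈ 0); NEW is off by 33.8 km.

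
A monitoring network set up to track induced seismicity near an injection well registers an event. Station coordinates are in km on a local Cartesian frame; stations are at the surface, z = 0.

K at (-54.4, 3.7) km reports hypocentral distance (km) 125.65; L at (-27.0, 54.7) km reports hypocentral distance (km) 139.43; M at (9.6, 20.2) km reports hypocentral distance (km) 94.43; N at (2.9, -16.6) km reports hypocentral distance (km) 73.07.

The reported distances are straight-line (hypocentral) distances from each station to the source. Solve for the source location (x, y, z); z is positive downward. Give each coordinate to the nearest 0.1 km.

Each station gives a sphere (x−x_i)² + (y−y_i)² + z² = d_i² (stations at z=0).
Subtracting the K sphere from L and M: z² cancels, leaving linear equations in x and y:
54.8 x + 102.0 y = -2904.76
128.0 x + 33.0 y = 4398.05
Solving: x ≈ 48.407, y ≈ -54.485 km (keep extra digits for the depth step; rounded: 48.4, -54.5).
Then from the K sphere: z² = 125.65² − (x + 54.4)² − (y − 3.7)² with x = 48.407, y = -54.485, so z ≈ 42.815 ≈ 42.8 km.
Check against N (with the unrounded solution): distance 73.07 ≈ 73.07 km. ✓

(48.4, -54.5, 42.8)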